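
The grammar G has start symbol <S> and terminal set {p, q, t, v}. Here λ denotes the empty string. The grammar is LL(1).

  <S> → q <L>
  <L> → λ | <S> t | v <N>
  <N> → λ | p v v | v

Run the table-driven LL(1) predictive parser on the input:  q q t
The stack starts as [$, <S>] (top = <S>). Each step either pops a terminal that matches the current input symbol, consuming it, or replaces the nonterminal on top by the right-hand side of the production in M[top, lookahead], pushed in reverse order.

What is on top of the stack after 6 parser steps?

step 1: stack=$ <S>  input=q q t $  — expand <S> → q <L>
step 2: stack=$ <L> q  input=q q t $  — match q
step 3: stack=$ <L>  input=q t $  — expand <L> → <S> t
step 4: stack=$ t <S>  input=q t $  — expand <S> → q <L>
step 5: stack=$ t <L> q  input=q t $  — match q
step 6: stack=$ t <L>  input=t $  — expand <L> → λ
Stack after step 6: $ t (top = t).

t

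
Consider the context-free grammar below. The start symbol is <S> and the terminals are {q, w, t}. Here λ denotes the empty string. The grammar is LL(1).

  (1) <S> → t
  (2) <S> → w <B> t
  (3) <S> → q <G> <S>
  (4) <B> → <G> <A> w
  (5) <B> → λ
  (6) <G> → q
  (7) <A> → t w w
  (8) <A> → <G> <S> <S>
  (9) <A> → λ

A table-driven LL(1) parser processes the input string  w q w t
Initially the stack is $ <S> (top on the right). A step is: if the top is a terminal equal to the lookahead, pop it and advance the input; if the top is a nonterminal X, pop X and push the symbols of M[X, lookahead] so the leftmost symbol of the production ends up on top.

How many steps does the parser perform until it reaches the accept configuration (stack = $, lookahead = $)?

8

step 1: stack=$ <S>  input=w q w t $  — expand <S> → w <B> t
step 2: stack=$ t <B> w  input=w q w t $  — match w
step 3: stack=$ t <B>  input=q w t $  — expand <B> → <G> <A> w
step 4: stack=$ t w <A> <G>  input=q w t $  — expand <G> → q
step 5: stack=$ t w <A> q  input=q w t $  — match q
step 6: stack=$ t w <A>  input=w t $  — expand <A> → λ
step 7: stack=$ t w  input=w t $  — match w
step 8: stack=$ t  input=t $  — match t
Accept reached after 8 steps.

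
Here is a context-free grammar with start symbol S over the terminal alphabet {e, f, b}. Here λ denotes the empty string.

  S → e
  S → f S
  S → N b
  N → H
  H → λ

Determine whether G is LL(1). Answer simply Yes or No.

FIRST(S) = {b, e, f}
FIRST(N) = {λ}
FIRST(H) = {λ}
FOLLOW(S) = {$}
FOLLOW(N) = {b}
FOLLOW(H) = {b}
Each cell of M receives at most one production.

Yes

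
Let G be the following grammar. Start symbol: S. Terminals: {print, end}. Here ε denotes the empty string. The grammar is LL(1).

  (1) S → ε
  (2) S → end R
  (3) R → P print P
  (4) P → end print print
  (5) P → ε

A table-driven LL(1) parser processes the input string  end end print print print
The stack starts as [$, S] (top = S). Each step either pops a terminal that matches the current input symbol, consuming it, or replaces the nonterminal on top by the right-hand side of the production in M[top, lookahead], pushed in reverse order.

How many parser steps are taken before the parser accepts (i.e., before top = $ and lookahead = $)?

step 1: stack=$ S  input=end end print print print $  — expand S → end R
step 2: stack=$ R end  input=end end print print print $  — match end
step 3: stack=$ R  input=end print print print $  — expand R → P print P
step 4: stack=$ P print P  input=end print print print $  — expand P → end print print
step 5: stack=$ P print print print end  input=end print print print $  — match end
step 6: stack=$ P print print print  input=print print print $  — match print
step 7: stack=$ P print print  input=print print $  — match print
step 8: stack=$ P print  input=print $  — match print
step 9: stack=$ P  input=$  — expand P → ε
Accept reached after 9 steps.

9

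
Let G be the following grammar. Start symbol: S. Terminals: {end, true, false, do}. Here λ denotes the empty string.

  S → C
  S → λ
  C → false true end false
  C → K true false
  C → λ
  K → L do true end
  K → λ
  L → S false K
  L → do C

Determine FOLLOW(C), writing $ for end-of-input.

FIRST(S): from S→C we get {λ, do, false, true}; from S→λ we get {λ}. So FIRST(S) = {λ, do, false, true}.
FIRST(L): from L→S false K we get {do, false, true}; from L→do C we get {do}. So FIRST(L) = {do, false, true}.
FIRST(K): from K→L do true end we get {do, false, true}; from K→λ we get {λ}. So FIRST(K) = {λ, do, false, true}.
FIRST(C): from C→false true end false we get {false}; from C→K true false we get {do, false, true}; from C→λ we get {λ}. So FIRST(C) = {λ, do, false, true}.
FOLLOW(S) includes $ since S is the start symbol.
FOLLOW(S): in L→S false K, S is followed by false K with FIRST {false}. Thus FOLLOW(S) = {$, false}.
FOLLOW(L): in K→L do true end, L is followed by do true end with FIRST {do}. Thus FOLLOW(L) = {do}.
FOLLOW(C): in S→C, the suffix after C is empty, so FOLLOW(C) ⊇ FOLLOW(S) = {$, false}; in L→do C, the suffix after C is empty, so FOLLOW(C) ⊇ FOLLOW(L) = {do}. Thus FOLLOW(C) = {$, do, false}.
FOLLOW(K): in C→K true false, K is followed by true false with FIRST {true}; in L→S false K, the suffix after K is empty, so FOLLOW(K) ⊇ FOLLOW(L) = {do}. Thus FOLLOW(K) = {do, true}.

{$, do, false}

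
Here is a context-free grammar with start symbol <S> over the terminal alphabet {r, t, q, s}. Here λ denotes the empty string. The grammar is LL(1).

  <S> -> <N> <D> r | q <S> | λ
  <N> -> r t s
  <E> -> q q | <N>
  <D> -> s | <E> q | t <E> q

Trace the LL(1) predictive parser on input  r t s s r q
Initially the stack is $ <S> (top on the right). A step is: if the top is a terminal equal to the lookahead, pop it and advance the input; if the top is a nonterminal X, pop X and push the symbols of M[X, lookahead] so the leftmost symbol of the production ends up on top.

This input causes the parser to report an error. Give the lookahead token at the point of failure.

q

     Stack          Input          Action
  1  $ <S>          r t s s r q $  expand <S> -> <N> <D> r
  2  $ r <D> <N>    r t s s r q $  expand <N> -> r t s
  3  $ r <D> s t r  r t s s r q $  match r
  4  $ r <D> s t    t s s r q $    match t
  5  $ r <D> s      s s r q $      match s
  6  $ r <D>        s r q $        expand <D> -> s
  7  $ r s          s r q $        match s
  8  $ r            r q $          match r
  9  $              q $            error: stack empty but input remains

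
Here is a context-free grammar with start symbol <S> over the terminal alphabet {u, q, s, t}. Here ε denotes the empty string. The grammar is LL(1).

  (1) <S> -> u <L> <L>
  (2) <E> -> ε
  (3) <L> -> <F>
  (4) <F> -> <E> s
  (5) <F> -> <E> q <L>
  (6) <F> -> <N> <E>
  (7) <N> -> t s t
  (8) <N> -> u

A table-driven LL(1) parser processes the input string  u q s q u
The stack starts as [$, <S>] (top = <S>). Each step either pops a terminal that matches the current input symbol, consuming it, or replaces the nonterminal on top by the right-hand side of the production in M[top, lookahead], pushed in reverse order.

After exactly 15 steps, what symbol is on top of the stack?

      Stack            Input        Action
   1  $ <S>            u q s q u $  expand <S> -> u <L> <L>
   2  $ <L> <L> u      u q s q u $  match u
   3  $ <L> <L>        q s q u $    expand <L> -> <F>
   4  $ <L> <F>        q s q u $    expand <F> -> <E> q <L>
   5  $ <L> <L> q <E>  q s q u $    expand <E> -> ε
   6  $ <L> <L> q      q s q u $    match q
   7  $ <L> <L>        s q u $      expand <L> -> <F>
   8  $ <L> <F>        s q u $      expand <F> -> <E> s
   9  $ <L> s <E>      s q u $      expand <E> -> ε
  10  $ <L> s          s q u $      match s
  11  $ <L>            q u $        expand <L> -> <F>
  12  $ <F>            q u $        expand <F> -> <E> q <L>
  13  $ <L> q <E>      q u $        expand <E> -> ε
  14  $ <L> q          q u $        match q
  15  $ <L>            u $          expand <L> -> <F>
Stack after step 15: $ <F> (top = <F>).

<F>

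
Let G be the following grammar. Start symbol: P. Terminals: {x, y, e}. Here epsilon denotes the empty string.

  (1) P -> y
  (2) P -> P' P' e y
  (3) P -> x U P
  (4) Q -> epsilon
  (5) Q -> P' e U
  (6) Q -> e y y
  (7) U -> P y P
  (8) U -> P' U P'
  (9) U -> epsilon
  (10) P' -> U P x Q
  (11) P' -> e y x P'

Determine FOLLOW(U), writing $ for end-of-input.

FIRST(P) = {e, x, y}  (via P' P' e y)
FIRST(Q) = {epsilon, e, x, y}  (via P' e U)
FIRST(U) = {epsilon, e, x, y}  (via P y P, P' U P')
FIRST(P') = {e, x, y}  (via U P x Q)
FOLLOW(P) includes $ since P is the start symbol.
FOLLOW(P): in P->x U P, the suffix after P is empty (adds nothing new); in U->P y P (occurrence 1), P is followed by y P with FIRST {y}; in U->P y P (occurrence 2), the suffix after P is empty, so FOLLOW(P) ⊇ FOLLOW(U) = {e, x, y}; in P'->U P x Q, P is followed by x Q with FIRST {x}. Thus FOLLOW(P) = {$, e, x, y}.
FOLLOW(Q): in P'->U P x Q, the suffix after Q is empty, so FOLLOW(Q) ⊇ FOLLOW(P') = {e, x, y}. Thus FOLLOW(Q) = {e, x, y}.
FOLLOW(U): in P->x U P, U is followed by P with FIRST {e, x, y}; in Q->P' e U, the suffix after U is empty, so FOLLOW(U) ⊇ FOLLOW(Q) = {e, x, y}; in U->P' U P', U is followed by P' with FIRST {e, x, y}; in P'->U P x Q, U is followed by P x Q with FIRST {e, x, y}. Thus FOLLOW(U) = {e, x, y}.
FOLLOW(P'): in P->P' P' e y (occurrence 1), P' is followed by P' e y with FIRST {e, x, y}; in P->P' P' e y (occurrence 2), P' is followed by e y with FIRST {e}; in Q->P' e U, P' is followed by e U with FIRST {e}; in U->P' U P' (occurrence 1), P' is followed by U P' with FIRST {e, x, y}; in U->P' U P' (occurrence 2), the suffix after P' is empty, so FOLLOW(P') ⊇ FOLLOW(U) = {e, x, y}; in P'->e y x P', the suffix after P' is empty (adds nothing new). Thus FOLLOW(P') = {e, x, y}.

{e, x, y}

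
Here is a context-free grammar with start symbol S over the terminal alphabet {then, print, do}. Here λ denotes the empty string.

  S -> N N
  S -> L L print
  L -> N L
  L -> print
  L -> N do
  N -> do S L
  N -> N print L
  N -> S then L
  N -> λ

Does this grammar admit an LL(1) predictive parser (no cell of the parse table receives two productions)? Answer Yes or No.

FIRST(S) = {λ, do, print, then}
FIRST(L) = {do, print, then}
FIRST(N) = {λ, do, print, then}
FOLLOW(S) = {$, do, print, then}
FOLLOW(L) = {$, do, print, then}
FOLLOW(N) = {$, do, print, then}
Cell M[L, do] receives both L -> N L and L -> N do — the grammar is not LL(1).

No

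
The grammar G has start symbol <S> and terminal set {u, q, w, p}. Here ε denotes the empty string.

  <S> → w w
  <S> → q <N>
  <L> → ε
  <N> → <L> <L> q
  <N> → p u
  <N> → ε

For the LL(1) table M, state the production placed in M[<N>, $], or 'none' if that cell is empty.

<N> → ε

FIRST(<S>) = {q, w}
FIRST(<L>) = {ε}
FIRST(<N>) = {ε, p, q}  (via <L> <L> q)
FOLLOW(<S>) includes $ since <S> is the start symbol.
FOLLOW(<S>): <S> appears on no right-hand side. Thus FOLLOW(<S>) = {$}.
FOLLOW(<N>): in <S>→q <N>, the suffix after <N> is empty, so FOLLOW(<N>) ⊇ FOLLOW(<S>) = {$}. Thus FOLLOW(<N>) = {$}.
For <N> → <L> <L> q: FIRST(<L> <L> q) = {q}, so it goes in M[<N>, t] for t ∈ {q}.
For <N> → p u: FIRST(p u) = {p}, so it goes in M[<N>, t] for t ∈ {p}.
For <N> → ε: FIRST(ε) = {ε}, so it goes in M[<N>, t] for t ∈ {}; since ε ∈ FIRST, also for every t ∈ FOLLOW(<N>) = {$}.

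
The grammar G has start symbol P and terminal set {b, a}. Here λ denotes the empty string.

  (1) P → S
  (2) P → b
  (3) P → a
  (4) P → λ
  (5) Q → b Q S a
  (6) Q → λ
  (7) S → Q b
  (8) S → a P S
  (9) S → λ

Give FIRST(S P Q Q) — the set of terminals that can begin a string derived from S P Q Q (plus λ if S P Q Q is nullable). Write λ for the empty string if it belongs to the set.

FIRST(Q): from Q→b Q S a we get {b}; from Q→λ we get {λ}. So FIRST(Q) = {λ, b}.
FIRST(S): from S→Q b we get {b}; from S→a P S we get {a}; from S→λ we get {λ}. So FIRST(S) = {λ, a, b}.
FIRST(P): from P→S we get {λ, a, b}; from P→b we get {b}; from P→a we get {a}; from P→λ we get {λ}. So FIRST(P) = {λ, a, b}.
FIRST(S P Q Q): take FIRST of each symbol in turn, carrying on past any symbol whose FIRST contains λ; result {λ, a, b}.

{λ, a, b}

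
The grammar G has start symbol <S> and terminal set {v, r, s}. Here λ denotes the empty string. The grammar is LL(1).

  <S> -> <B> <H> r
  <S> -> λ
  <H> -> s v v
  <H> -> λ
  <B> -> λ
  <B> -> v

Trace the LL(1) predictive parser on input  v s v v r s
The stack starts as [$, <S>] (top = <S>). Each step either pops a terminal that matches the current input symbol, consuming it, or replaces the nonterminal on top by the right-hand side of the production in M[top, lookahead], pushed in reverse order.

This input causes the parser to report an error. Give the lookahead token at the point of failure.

s

step 1: stack=$ <S>  input=v s v v r s $  — expand <S> -> <B> <H> r
step 2: stack=$ r <H> <B>  input=v s v v r s $  — expand <B> -> v
step 3: stack=$ r <H> v  input=v s v v r s $  — match v
step 4: stack=$ r <H>  input=s v v r s $  — expand <H> -> s v v
step 5: stack=$ r v v s  input=s v v r s $  — match s
step 6: stack=$ r v v  input=v v r s $  — match v
step 7: stack=$ r v  input=v r s $  — match v
step 8: stack=$ r  input=r s $  — match r
step 9: stack=$  input=s $  — error: stack empty but input remains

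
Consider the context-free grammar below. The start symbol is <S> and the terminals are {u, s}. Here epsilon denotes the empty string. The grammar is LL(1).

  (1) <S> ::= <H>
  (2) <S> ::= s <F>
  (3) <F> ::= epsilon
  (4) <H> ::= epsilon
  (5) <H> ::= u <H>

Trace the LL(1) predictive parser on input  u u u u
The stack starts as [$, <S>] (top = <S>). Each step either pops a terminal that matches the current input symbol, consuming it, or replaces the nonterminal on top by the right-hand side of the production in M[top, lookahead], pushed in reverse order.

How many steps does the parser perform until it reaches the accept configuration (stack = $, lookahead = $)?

10

step 1: stack=$ <S>  input=u u u u $  — expand <S> ::= <H>
step 2: stack=$ <H>  input=u u u u $  — expand <H> ::= u <H>
step 3: stack=$ <H> u  input=u u u u $  — match u
step 4: stack=$ <H>  input=u u u $  — expand <H> ::= u <H>
step 5: stack=$ <H> u  input=u u u $  — match u
step 6: stack=$ <H>  input=u u $  — expand <H> ::= u <H>
step 7: stack=$ <H> u  input=u u $  — match u
step 8: stack=$ <H>  input=u $  — expand <H> ::= u <H>
step 9: stack=$ <H> u  input=u $  — match u
step 10: stack=$ <H>  input=$  — expand <H> ::= epsilon
Accept reached after 10 steps.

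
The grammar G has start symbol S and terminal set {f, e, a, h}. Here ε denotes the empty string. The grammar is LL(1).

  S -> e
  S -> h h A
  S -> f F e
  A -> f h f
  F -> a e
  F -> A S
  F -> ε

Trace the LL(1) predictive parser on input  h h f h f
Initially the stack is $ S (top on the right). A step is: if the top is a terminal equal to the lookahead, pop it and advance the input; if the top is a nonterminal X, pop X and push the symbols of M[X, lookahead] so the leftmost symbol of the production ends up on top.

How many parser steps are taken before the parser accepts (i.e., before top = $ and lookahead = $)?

7

step 1: stack=$ S  input=h h f h f $  — expand S -> h h A
step 2: stack=$ A h h  input=h h f h f $  — match h
step 3: stack=$ A h  input=h f h f $  — match h
step 4: stack=$ A  input=f h f $  — expand A -> f h f
step 5: stack=$ f h f  input=f h f $  — match f
step 6: stack=$ f h  input=h f $  — match h
step 7: stack=$ f  input=f $  — match f
Accept reached after 7 steps.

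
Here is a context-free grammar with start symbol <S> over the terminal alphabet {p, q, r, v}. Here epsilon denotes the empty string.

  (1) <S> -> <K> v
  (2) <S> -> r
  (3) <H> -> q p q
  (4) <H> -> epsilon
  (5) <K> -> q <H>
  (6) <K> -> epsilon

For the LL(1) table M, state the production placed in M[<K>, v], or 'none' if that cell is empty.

<K> -> epsilon

FIRST(<H>): from <H>->q p q we get {q}; from <H>->epsilon we get {epsilon}. So FIRST(<H>) = {epsilon, q}.
FIRST(<K>): from <K>->q <H> we get {q}; from <K>->epsilon we get {epsilon}. So FIRST(<K>) = {epsilon, q}.
FIRST(<S>): from <S>-><K> v we get {q, v}; from <S>->r we get {r}. So FIRST(<S>) = {q, r, v}.
FOLLOW(<S>) includes $ since <S> is the start symbol.
FOLLOW(<K>): in <S>-><K> v, <K> is followed by v with FIRST {v}. Thus FOLLOW(<K>) = {v}.
For <K> -> q <H>: FIRST(q <H>) = {q}, so it goes in M[<K>, t] for t ∈ {q}.
For <K> -> epsilon: FIRST(epsilon) = {epsilon}, so it goes in M[<K>, t] for t ∈ {}; since epsilon ∈ FIRST, also for every t ∈ FOLLOW(<K>) = {v}.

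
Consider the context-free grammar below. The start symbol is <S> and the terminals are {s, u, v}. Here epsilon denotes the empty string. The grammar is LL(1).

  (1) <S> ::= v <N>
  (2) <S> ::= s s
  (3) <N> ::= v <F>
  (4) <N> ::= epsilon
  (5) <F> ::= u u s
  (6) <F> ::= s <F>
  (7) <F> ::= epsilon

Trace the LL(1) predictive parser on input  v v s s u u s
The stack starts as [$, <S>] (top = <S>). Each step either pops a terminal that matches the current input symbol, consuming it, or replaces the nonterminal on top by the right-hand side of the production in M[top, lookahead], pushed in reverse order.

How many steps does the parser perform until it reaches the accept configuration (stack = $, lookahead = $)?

12

      Stack    Input            Action
   1  $ <S>    v v s s u u s $  expand <S> ::= v <N>
   2  $ <N> v  v v s s u u s $  match v
   3  $ <N>    v s s u u s $    expand <N> ::= v <F>
   4  $ <F> v  v s s u u s $    match v
   5  $ <F>    s s u u s $      expand <F> ::= s <F>
   6  $ <F> s  s s u u s $      match s
   7  $ <F>    s u u s $        expand <F> ::= s <F>
   8  $ <F> s  s u u s $        match s
   9  $ <F>    u u s $          expand <F> ::= u u s
  10  $ s u u  u u s $          match u
  11  $ s u    u s $            match u
  12  $ s      s $              match s
Accept reached after 12 steps.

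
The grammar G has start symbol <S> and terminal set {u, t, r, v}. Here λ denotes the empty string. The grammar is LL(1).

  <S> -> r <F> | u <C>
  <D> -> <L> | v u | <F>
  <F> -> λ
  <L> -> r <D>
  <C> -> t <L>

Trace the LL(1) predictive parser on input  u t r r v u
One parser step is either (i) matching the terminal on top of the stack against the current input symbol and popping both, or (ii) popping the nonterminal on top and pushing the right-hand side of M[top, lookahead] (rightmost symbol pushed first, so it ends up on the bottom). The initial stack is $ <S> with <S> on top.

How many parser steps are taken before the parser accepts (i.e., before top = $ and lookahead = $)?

12

step 1: stack=$ <S>  input=u t r r v u $  — expand <S> -> u <C>
step 2: stack=$ <C> u  input=u t r r v u $  — match u
step 3: stack=$ <C>  input=t r r v u $  — expand <C> -> t <L>
step 4: stack=$ <L> t  input=t r r v u $  — match t
step 5: stack=$ <L>  input=r r v u $  — expand <L> -> r <D>
step 6: stack=$ <D> r  input=r r v u $  — match r
step 7: stack=$ <D>  input=r v u $  — expand <D> -> <L>
step 8: stack=$ <L>  input=r v u $  — expand <L> -> r <D>
step 9: stack=$ <D> r  input=r v u $  — match r
step 10: stack=$ <D>  input=v u $  — expand <D> -> v u
step 11: stack=$ u v  input=v u $  — match v
step 12: stack=$ u  input=u $  — match u
Accept reached after 12 steps.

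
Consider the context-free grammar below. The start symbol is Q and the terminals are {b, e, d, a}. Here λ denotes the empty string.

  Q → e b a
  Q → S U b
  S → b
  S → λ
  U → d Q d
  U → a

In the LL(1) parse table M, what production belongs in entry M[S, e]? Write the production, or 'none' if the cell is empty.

none

FIRST(S): from S→b we get {b}; from S→λ we get {λ}. So FIRST(S) = {λ, b}.
FIRST(U): from U→d Q d we get {d}; from U→a we get {a}. So FIRST(U) = {a, d}.
FIRST(Q): from Q→e b a we get {e}; from Q→S U b we get {a, b, d}. So FIRST(Q) = {a, b, d, e}.
FOLLOW(Q) includes $ since Q is the start symbol.
FOLLOW(S): in Q→S U b, S is followed by U b with FIRST {a, d}. Thus FOLLOW(S) = {a, d}.
For S → b: FIRST(b) = {b}, so it goes in M[S, t] for t ∈ {b}.
For S → λ: FIRST(λ) = {λ}, so it goes in M[S, t] for t ∈ {}; since λ ∈ FIRST, also for every t ∈ FOLLOW(S) = {a, d}.
None of these place a production in M[S, e].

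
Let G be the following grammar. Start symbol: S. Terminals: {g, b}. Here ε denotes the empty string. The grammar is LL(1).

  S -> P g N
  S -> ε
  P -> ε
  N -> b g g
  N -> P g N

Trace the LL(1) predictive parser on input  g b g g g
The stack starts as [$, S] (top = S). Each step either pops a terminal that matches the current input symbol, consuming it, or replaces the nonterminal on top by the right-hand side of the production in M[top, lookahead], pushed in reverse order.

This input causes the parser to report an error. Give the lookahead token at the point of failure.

g

step 1: stack=$ S  input=g b g g g $  — expand S -> P g N
step 2: stack=$ N g P  input=g b g g g $  — expand P -> ε
step 3: stack=$ N g  input=g b g g g $  — match g
step 4: stack=$ N  input=b g g g $  — expand N -> b g g
step 5: stack=$ g g b  input=b g g g $  — match b
step 6: stack=$ g g  input=g g g $  — match g
step 7: stack=$ g  input=g g $  — match g
step 8: stack=$  input=g $  — error: stack empty but input remains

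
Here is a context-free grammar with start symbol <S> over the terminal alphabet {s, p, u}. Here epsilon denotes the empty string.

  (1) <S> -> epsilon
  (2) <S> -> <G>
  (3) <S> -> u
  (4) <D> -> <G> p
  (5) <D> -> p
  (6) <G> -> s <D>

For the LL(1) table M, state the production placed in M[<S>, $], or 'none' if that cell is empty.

<S> -> epsilon

FIRST(<G>): from <G>->s <D> we get {s}. So FIRST(<G>) = {s}.
FIRST(<S>): from <S>->epsilon we get {epsilon}; from <S>-><G> we get {s}; from <S>->u we get {u}. So FIRST(<S>) = {epsilon, s, u}.
FIRST(<D>): from <D>-><G> p we get {s}; from <D>->p we get {p}. So FIRST(<D>) = {p, s}.
FOLLOW(<S>) includes $ since <S> is the start symbol.
FOLLOW(<S>): <S> appears on no right-hand side. Thus FOLLOW(<S>) = {$}.
For <S> -> epsilon: FIRST(epsilon) = {epsilon}, so it goes in M[<S>, t] for t ∈ {}; since epsilon ∈ FIRST, also for every t ∈ FOLLOW(<S>) = {$}.
For <S> -> <G>: FIRST(<G>) = {s}, so it goes in M[<S>, t] for t ∈ {s}.
For <S> -> u: FIRST(u) = {u}, so it goes in M[<S>, t] for t ∈ {u}.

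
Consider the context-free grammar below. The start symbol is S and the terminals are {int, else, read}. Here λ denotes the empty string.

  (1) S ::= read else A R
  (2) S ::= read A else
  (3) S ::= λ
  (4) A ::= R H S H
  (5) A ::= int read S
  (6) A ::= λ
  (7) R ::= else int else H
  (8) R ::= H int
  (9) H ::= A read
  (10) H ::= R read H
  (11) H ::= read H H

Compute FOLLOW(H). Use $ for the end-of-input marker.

FIRST(S) = {λ, read}
FIRST(A) = {λ, else, int, read}  (via R H S H)
FIRST(R) = {else, int, read}  (via H int)
FIRST(H) = {else, int, read}  (via A read, R read H)
FOLLOW(S) includes $ since S is the start symbol.
FOLLOW(A): in S::=read else A R, A is followed by R with FIRST {else, int, read}; in S::=read A else, A is followed by else with FIRST {else}; in H::=A read, A is followed by read with FIRST {read}. Thus FOLLOW(A) = {else, int, read}.
FOLLOW(S): in A::=R H S H, S is followed by H with FIRST {else, int, read}; in A::=int read S, the suffix after S is empty, so FOLLOW(S) ⊇ FOLLOW(A) = {else, int, read}. Thus FOLLOW(S) = {$, else, int, read}.
FOLLOW(R): in S::=read else A R, the suffix after R is empty, so FOLLOW(R) ⊇ FOLLOW(S) = {$, else, int, read}; in A::=R H S H, R is followed by H S H with FIRST {else, int, read}; in H::=R read H, R is followed by read H with FIRST {read}. Thus FOLLOW(R) = {$, else, int, read}.
FOLLOW(H): in A::=R H S H (occurrence 1), H is followed by S H with FIRST {else, int, read}; in A::=R H S H (occurrence 2), the suffix after H is empty, so FOLLOW(H) ⊇ FOLLOW(A) = {else, int, read}; in R::=else int else H, the suffix after H is empty, so FOLLOW(H) ⊇ FOLLOW(R) = {$, else, int, read}; in R::=H int, H is followed by int with FIRST {int}; in H::=R read H, the suffix after H is empty (adds nothing new); in H::=read H H (occurrence 1), H is followed by H with FIRST {else, int, read}; in H::=read H H (occurrence 2), the suffix after H is empty (adds nothing new). Thus FOLLOW(H) = {$, else, int, read}.

{$, else, int, read}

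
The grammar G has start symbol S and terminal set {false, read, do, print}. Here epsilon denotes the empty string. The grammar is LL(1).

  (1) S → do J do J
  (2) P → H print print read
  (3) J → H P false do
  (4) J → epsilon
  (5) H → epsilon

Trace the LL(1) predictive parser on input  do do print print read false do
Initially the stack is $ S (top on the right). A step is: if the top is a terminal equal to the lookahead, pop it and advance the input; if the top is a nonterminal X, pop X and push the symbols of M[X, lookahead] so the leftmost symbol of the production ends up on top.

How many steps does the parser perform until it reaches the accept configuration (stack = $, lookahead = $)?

13

      Stack                          Input                              Action
   1  $ S                            do do print print read false do $  expand S → do J do J
   2  $ J do J do                    do do print print read false do $  match do
   3  $ J do J                       do print print read false do $     expand J → epsilon
   4  $ J do                         do print print read false do $     match do
   5  $ J                            print print read false do $        expand J → H P false do
   6  $ do false P H                 print print read false do $        expand H → epsilon
   7  $ do false P                   print print read false do $        expand P → H print print read
   8  $ do false read print print H  print print read false do $        expand H → epsilon
   9  $ do false read print print    print print read false do $        match print
  10  $ do false read print          print read false do $              match print
  11  $ do false read                read false do $                    match read
  12  $ do false                     false do $                         match false
  13  $ do                           do $                               match do
Accept reached after 13 steps.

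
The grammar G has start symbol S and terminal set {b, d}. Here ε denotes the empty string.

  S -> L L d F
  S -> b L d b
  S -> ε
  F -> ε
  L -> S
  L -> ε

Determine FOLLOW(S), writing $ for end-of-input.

FIRST(F): from F->ε we get {ε}. So FIRST(F) = {ε}.
FIRST(S): from S->L L d F we get {b, d}; from S->b L d b we get {b}; from S->ε we get {ε}. So FIRST(S) = {ε, b, d}.
FIRST(L): from L->S we get {ε, b, d}; from L->ε we get {ε}. So FIRST(L) = {ε, b, d}.
FOLLOW(S) includes $ since S is the start symbol.
FOLLOW(L): in S->L L d F (occurrence 1), L is followed by L d F with FIRST {b, d}; in S->L L d F (occurrence 2), L is followed by d F with FIRST {d}; in S->b L d b, L is followed by d b with FIRST {d}. Thus FOLLOW(L) = {b, d}.
FOLLOW(S): in L->S, the suffix after S is empty, so FOLLOW(S) ⊇ FOLLOW(L) = {b, d}. Thus FOLLOW(S) = {$, b, d}.
FOLLOW(F): in S->L L d F, the suffix after F is empty, so FOLLOW(F) ⊇ FOLLOW(S) = {$, b, d}. Thus FOLLOW(F) = {$, b, d}.

{$, b, d}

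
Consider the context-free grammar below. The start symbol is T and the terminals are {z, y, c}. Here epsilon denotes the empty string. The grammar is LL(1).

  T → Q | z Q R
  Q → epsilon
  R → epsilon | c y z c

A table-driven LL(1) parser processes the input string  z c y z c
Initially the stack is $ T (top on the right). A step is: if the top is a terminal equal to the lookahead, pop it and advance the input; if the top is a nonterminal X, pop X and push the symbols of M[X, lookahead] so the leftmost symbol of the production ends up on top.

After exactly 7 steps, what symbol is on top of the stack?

c

     Stack      Input        Action
  1  $ T        z c y z c $  expand T → z Q R
  2  $ R Q z    z c y z c $  match z
  3  $ R Q      c y z c $    expand Q → epsilon
  4  $ R        c y z c $    expand R → c y z c
  5  $ c z y c  c y z c $    match c
  6  $ c z y    y z c $      match y
  7  $ c z      z c $        match z
Stack after step 7: $ c (top = c).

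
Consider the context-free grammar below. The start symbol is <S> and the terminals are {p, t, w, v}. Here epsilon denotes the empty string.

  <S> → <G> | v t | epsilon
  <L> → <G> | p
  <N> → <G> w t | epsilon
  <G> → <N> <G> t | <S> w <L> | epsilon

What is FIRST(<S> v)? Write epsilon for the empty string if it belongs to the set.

FIRST(<S>): from <S>→<G> we get {epsilon, t, v, w}; from <S>→v t we get {v}; from <S>→epsilon we get {epsilon}. So FIRST(<S>) = {epsilon, t, v, w}.
FIRST(<L>): from <L>→<G> we get {epsilon, t, v, w}; from <L>→p we get {p}. So FIRST(<L>) = {epsilon, p, t, v, w}.
FIRST(<N>): from <N>→<G> w t we get {t, v, w}; from <N>→epsilon we get {epsilon}. So FIRST(<N>) = {epsilon, t, v, w}.
FIRST(<G>): from <G>→<N> <G> t we get {t, v, w}; from <G>→<S> w <L> we get {t, v, w}; from <G>→epsilon we get {epsilon}. So FIRST(<G>) = {epsilon, t, v, w}.
FIRST(<S> v): take FIRST of each symbol in turn, carrying on past any symbol whose FIRST contains epsilon; result {t, v, w}.

{t, v, w}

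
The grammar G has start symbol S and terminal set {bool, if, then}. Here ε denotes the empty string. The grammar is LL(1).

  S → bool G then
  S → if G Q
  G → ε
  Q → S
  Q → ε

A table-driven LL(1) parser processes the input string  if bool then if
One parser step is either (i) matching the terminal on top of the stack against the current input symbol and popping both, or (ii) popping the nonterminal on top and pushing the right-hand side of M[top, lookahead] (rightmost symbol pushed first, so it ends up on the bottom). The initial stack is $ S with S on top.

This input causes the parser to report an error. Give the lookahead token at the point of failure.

step 1: stack=$ S  input=if bool then if $  — expand S → if G Q
step 2: stack=$ Q G if  input=if bool then if $  — match if
step 3: stack=$ Q G  input=bool then if $  — expand G → ε
step 4: stack=$ Q  input=bool then if $  — expand Q → S
step 5: stack=$ S  input=bool then if $  — expand S → bool G then
step 6: stack=$ then G bool  input=bool then if $  — match bool
step 7: stack=$ then G  input=then if $  — expand G → ε
step 8: stack=$ then  input=then if $  — match then
step 9: stack=$  input=if $  — error: stack empty but input remains

if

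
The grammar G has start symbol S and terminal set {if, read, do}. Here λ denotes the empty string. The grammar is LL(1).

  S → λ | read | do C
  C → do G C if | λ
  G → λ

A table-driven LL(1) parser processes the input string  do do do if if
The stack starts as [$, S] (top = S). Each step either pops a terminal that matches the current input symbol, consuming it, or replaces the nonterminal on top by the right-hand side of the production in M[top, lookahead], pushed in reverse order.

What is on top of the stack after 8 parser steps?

C

     Stack           Input             Action
  1  $ S             do do do if if $  expand S → do C
  2  $ C do          do do do if if $  match do
  3  $ C             do do if if $     expand C → do G C if
  4  $ if C G do     do do if if $     match do
  5  $ if C G        do if if $        expand G → λ
  6  $ if C          do if if $        expand C → do G C if
  7  $ if if C G do  do if if $        match do
  8  $ if if C G     if if $           expand G → λ
Stack after step 8: $ if if C (top = C).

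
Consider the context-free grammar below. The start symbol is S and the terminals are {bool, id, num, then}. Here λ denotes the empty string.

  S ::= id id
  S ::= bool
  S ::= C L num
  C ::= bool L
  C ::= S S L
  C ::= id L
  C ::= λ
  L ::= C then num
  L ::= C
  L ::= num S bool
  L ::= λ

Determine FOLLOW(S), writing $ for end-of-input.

{$, bool, id, num, then}

FIRST(S) = {bool, id, num, then}  (via C L num)
FIRST(C) = {λ, bool, id, num, then}  (via S S L)
FIRST(L) = {λ, bool, id, num, then}  (via C then num, C)
FOLLOW(S) includes $ since S is the start symbol.
FOLLOW(S): in C::=S S L (occurrence 1), S is followed by S L with FIRST {bool, id, num, then}; in C::=S S L (occurrence 2), S is followed by L with FIRST {λ, bool, id, num, then}; in C::=S S L (occurrence 2), the suffix after S is nullable, so FOLLOW(S) ⊇ FOLLOW(C) = {bool, id, num, then}; in L::=num S bool, S is followed by bool with FIRST {bool}. Thus FOLLOW(S) = {$, bool, id, num, then}.
FOLLOW(C): in S::=C L num, C is followed by L num with FIRST {bool, id, num, then}; in L::=C then num, C is followed by then num with FIRST {then}; in L::=C, the suffix after C is empty, so FOLLOW(C) ⊇ FOLLOW(L) = {bool, id, num, then}. Thus FOLLOW(C) = {bool, id, num, then}.
FOLLOW(L): in S::=C L num, L is followed by num with FIRST {num}; in C::=bool L, the suffix after L is empty, so FOLLOW(L) ⊇ FOLLOW(C) = {bool, id, num, then}; in C::=S S L, the suffix after L is empty, so FOLLOW(L) ⊇ FOLLOW(C) = {bool, id, num, then}; in C::=id L, the suffix after L is empty, so FOLLOW(L) ⊇ FOLLOW(C) = {bool, id, num, then}. Thus FOLLOW(L) = {bool, id, num, then}.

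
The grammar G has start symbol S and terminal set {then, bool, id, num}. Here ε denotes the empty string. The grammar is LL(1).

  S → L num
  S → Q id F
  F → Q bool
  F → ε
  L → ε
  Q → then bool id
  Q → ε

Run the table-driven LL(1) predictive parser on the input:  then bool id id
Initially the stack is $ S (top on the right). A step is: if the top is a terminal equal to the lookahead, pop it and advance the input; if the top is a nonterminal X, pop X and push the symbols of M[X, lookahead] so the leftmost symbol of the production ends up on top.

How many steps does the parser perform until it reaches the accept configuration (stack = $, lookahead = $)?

     Stack                Input              Action
  1  $ S                  then bool id id $  expand S → Q id F
  2  $ F id Q             then bool id id $  expand Q → then bool id
  3  $ F id id bool then  then bool id id $  match then
  4  $ F id id bool       bool id id $       match bool
  5  $ F id id            id id $            match id
  6  $ F id               id $               match id
  7  $ F                  $                  expand F → ε
Accept reached after 7 steps.

7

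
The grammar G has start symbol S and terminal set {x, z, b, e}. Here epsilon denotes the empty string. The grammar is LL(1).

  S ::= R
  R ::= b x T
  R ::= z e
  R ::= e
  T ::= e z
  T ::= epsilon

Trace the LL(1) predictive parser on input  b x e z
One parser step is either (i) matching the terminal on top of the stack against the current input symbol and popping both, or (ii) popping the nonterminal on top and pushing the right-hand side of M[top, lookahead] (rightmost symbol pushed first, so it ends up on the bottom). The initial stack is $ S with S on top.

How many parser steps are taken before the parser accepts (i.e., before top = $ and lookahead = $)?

7

     Stack    Input      Action
  1  $ S      b x e z $  expand S ::= R
  2  $ R      b x e z $  expand R ::= b x T
  3  $ T x b  b x e z $  match b
  4  $ T x    x e z $    match x
  5  $ T      e z $      expand T ::= e z
  6  $ z e    e z $      match e
  7  $ z      z $        match z
Accept reached after 7 steps.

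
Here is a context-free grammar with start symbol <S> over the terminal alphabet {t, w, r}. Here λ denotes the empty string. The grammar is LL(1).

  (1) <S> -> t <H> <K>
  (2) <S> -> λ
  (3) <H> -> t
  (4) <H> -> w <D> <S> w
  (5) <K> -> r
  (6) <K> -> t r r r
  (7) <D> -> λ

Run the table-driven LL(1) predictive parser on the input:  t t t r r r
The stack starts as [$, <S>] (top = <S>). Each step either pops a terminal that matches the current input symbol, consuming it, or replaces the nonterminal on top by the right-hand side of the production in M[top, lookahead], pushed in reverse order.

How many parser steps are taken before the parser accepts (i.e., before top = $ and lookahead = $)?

9

step 1: stack=$ <S>  input=t t t r r r $  — expand <S> -> t <H> <K>
step 2: stack=$ <K> <H> t  input=t t t r r r $  — match t
step 3: stack=$ <K> <H>  input=t t r r r $  — expand <H> -> t
step 4: stack=$ <K> t  input=t t r r r $  — match t
step 5: stack=$ <K>  input=t r r r $  — expand <K> -> t r r r
step 6: stack=$ r r r t  input=t r r r $  — match t
step 7: stack=$ r r r  input=r r r $  — match r
step 8: stack=$ r r  input=r r $  — match r
step 9: stack=$ r  input=r $  — match r
Accept reached after 9 steps.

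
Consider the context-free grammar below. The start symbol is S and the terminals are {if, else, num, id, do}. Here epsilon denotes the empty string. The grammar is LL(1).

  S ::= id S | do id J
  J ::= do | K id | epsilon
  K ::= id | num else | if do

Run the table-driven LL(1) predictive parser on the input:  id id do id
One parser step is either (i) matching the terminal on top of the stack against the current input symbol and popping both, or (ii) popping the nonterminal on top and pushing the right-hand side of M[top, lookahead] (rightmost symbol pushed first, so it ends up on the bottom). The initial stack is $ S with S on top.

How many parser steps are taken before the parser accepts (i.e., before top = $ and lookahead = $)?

step 1: stack=$ S  input=id id do id $  — expand S ::= id S
step 2: stack=$ S id  input=id id do id $  — match id
step 3: stack=$ S  input=id do id $  — expand S ::= id S
step 4: stack=$ S id  input=id do id $  — match id
step 5: stack=$ S  input=do id $  — expand S ::= do id J
step 6: stack=$ J id do  input=do id $  — match do
step 7: stack=$ J id  input=id $  — match id
step 8: stack=$ J  input=$  — expand J ::= epsilon
Accept reached after 8 steps.

8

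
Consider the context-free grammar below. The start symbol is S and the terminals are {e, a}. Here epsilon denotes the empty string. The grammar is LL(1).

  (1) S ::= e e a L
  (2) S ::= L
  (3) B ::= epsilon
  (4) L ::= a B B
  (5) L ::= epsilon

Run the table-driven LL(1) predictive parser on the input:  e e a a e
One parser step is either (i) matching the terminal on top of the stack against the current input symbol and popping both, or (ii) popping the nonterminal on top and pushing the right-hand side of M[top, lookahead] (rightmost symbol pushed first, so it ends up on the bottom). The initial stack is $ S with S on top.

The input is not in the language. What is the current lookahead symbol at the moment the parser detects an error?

e

step 1: stack=$ S  input=e e a a e $  — expand S ::= e e a L
step 2: stack=$ L a e e  input=e e a a e $  — match e
step 3: stack=$ L a e  input=e a a e $  — match e
step 4: stack=$ L a  input=a a e $  — match a
step 5: stack=$ L  input=a e $  — expand L ::= a B B
step 6: stack=$ B B a  input=a e $  — match a
step 7: stack=$ B B  input=e $  — error: M[B, e] is empty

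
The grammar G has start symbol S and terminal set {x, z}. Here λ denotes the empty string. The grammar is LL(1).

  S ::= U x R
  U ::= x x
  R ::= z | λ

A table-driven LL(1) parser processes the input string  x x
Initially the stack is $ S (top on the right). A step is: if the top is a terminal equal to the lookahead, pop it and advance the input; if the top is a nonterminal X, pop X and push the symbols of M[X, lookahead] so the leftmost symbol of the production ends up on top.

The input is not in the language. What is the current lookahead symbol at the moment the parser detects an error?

$

step 1: stack=$ S  input=x x $  — expand S ::= U x R
step 2: stack=$ R x U  input=x x $  — expand U ::= x x
step 3: stack=$ R x x x  input=x x $  — match x
step 4: stack=$ R x x  input=x $  — match x
step 5: stack=$ R x  input=$  — error: top is terminal x but lookahead is $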